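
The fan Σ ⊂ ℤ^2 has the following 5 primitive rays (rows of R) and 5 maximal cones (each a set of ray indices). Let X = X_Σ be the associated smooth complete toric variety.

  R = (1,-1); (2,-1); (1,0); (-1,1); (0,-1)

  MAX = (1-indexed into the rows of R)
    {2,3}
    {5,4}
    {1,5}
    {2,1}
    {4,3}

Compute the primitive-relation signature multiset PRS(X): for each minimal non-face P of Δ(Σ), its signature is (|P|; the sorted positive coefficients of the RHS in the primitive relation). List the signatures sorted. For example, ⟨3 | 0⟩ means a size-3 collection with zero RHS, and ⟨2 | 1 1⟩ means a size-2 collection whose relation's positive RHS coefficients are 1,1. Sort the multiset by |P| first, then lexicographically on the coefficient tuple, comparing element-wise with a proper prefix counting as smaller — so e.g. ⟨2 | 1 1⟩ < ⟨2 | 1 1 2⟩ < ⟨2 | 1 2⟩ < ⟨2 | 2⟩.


5 minimal non-faces of Δ(Σ) (on 5 rays):

  • {1,4}:  v_{1} + v_{4} = 0  ⇒ sig = ⟨2 | 0⟩
  • {1,3}:  v_{1} + v_{3} = v_{2}  ⇒ sig = ⟨2 | 1⟩
  • {2,4}:  v_{2} + v_{4} = v_{3}  ⇒ sig = ⟨2 | 1⟩
  • {3,5}:  v_{3} + v_{5} = v_{1}  ⇒ sig = ⟨2 | 1⟩
  • {2,5}:  v_{2} + v_{5} = 2·v_{1}  ⇒ sig = ⟨2 | 2⟩

Signatures (|P|; sorted positive RHS coefficients), sorted:
{ ⟨2 | 0⟩,  ⟨2 | 1⟩ ×3,  ⟨2 | 2⟩ }


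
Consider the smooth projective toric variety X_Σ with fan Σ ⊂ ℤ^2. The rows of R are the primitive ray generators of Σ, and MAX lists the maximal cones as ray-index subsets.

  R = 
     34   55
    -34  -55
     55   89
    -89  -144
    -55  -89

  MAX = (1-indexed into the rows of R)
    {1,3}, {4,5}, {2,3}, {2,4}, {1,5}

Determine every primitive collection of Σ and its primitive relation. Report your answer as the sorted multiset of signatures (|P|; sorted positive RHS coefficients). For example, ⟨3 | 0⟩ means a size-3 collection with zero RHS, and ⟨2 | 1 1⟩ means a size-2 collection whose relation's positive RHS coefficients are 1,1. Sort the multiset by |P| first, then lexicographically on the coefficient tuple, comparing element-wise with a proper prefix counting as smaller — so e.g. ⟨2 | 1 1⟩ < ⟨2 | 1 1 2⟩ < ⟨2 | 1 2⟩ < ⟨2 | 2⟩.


|primitive collections| = 5. Relations:

  P = {1,2}:  v_{1} + v_{2} = 0 — sig = ⟨2 | 0⟩
  P = {3,5}:  v_{3} + v_{5} = 0 — sig = ⟨2 | 0⟩
  P = {1,4}:  v_{1} + v_{4} = v_{5} — sig = ⟨2 | 1⟩
  P = {2,5}:  v_{2} + v_{5} = v_{4} — sig = ⟨2 | 1⟩
  P = {3,4}:  v_{3} + v_{4} = v_{2} — sig = ⟨2 | 1⟩

Sorted signature multiset PRS(X):
    |P|=2: 5 collections, coeffs (), (), (1), (1), (1)


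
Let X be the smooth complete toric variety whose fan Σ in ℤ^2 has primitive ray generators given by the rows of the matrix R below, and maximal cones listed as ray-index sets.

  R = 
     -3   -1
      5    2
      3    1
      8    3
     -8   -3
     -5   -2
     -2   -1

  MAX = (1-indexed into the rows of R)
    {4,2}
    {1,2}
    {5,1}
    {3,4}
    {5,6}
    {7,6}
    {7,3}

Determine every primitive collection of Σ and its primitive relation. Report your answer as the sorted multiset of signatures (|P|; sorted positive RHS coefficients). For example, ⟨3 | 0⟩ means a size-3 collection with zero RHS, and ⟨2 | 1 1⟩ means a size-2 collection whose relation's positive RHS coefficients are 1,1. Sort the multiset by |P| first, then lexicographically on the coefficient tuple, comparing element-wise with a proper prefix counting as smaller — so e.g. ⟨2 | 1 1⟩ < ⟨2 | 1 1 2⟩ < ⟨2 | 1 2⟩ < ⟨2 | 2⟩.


Σ has 14 primitive collections:

  P={1,3}:  v_{1} + v_{3} = 0  ⇒ sig = ⟨2 | 0⟩
  P={2,6}:  v_{2} + v_{6} = 0  ⇒ sig = ⟨2 | 0⟩
  P={4,5}:  v_{4} + v_{5} = 0  ⇒ sig = ⟨2 | 0⟩
  P={1,4}:  v_{1} + v_{4} = v_{2}  ⇒ sig = ⟨2 | 1⟩
  P={1,6}:  v_{1} + v_{6} = v_{5}  ⇒ sig = ⟨2 | 1⟩
  P={1,7}:  v_{1} + v_{7} = v_{6}  ⇒ sig = ⟨2 | 1⟩
  P={2,3}:  v_{2} + v_{3} = v_{4}  ⇒ sig = ⟨2 | 1⟩
  P={2,5}:  v_{2} + v_{5} = v_{1}  ⇒ sig = ⟨2 | 1⟩
  P={2,7}:  v_{2} + v_{7} = v_{3}  ⇒ sig = ⟨2 | 1⟩
  P={3,5}:  v_{3} + v_{5} = v_{6}  ⇒ sig = ⟨2 | 1⟩
  P={3,6}:  v_{3} + v_{6} = v_{7}  ⇒ sig = ⟨2 | 1⟩
  P={4,6}:  v_{4} + v_{6} = v_{3}  ⇒ sig = ⟨2 | 1⟩
  P={4,7}:  v_{4} + v_{7} = 2·v_{3}  ⇒ sig = ⟨2 | 2⟩
  P={5,7}:  v_{5} + v_{7} = 2·v_{6}  ⇒ sig = ⟨2 | 2⟩

Sorted signature multiset PRS(X):
{ ⟨2 | 0⟩ ×3,  ⟨2 | 1⟩ ×9,  ⟨2 | 2⟩ ×2 }


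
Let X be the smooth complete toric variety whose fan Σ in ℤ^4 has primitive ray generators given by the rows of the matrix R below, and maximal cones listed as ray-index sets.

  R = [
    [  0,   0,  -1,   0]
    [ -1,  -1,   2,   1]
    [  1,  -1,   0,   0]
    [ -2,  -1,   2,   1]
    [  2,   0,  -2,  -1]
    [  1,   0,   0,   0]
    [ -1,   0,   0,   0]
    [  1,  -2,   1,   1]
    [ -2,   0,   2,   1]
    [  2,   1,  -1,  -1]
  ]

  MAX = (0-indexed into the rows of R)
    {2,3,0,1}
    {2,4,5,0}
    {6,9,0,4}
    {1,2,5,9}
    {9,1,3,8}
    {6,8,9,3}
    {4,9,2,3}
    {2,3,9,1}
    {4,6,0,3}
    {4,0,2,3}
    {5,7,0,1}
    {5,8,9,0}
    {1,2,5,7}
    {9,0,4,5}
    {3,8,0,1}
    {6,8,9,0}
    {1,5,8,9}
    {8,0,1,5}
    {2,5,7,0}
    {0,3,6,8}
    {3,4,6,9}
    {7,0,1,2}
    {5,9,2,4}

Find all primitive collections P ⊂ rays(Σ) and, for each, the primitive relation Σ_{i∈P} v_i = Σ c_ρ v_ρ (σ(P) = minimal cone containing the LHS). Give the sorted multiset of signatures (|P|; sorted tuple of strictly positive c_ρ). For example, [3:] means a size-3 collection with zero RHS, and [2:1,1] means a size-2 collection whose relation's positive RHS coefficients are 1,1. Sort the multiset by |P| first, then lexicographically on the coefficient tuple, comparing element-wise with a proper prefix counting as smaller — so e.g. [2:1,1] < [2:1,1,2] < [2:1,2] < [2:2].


Δ(Σ) — 10 vertices, 16 min non-faces:

  P = {4,8}:  v_{4} + v_{8} = 0  so sig = [2:]
  P = {5,6}:  v_{5} + v_{6} = 0  so sig = [2:]
  P = {1,4}:  v_{1} + v_{4} = v_{2}  so sig = [2:1]
  P = {1,6}:  v_{1} + v_{6} = v_{3}  so sig = [2:1]
  P = {2,8}:  v_{2} + v_{8} = v_{1}  so sig = [2:1]
  P = {3,5}:  v_{3} + v_{5} = v_{1}  so sig = [2:1]
  P = {2,6}:  v_{2} + v_{6} = v_{3} + v_{4}  so sig = [2:1,1]
  P = {6,7}:  v_{6} + v_{7} = v_{0} + v_{1} + v_{2}  so sig = [2:1,1,1]
  P = {3,7}:  v_{3} + v_{7} = v_{0} + 2·v_{1} + v_{2}  so sig = [2:1,1,2]
  P = {4,7}:  v_{4} + v_{7} = v_{0} + 2·v_{2} + v_{5}  so sig = [2:1,1,2]
  P = {7,8}:  v_{7} + v_{8} = v_{0} + 2·v_{1} + v_{5}  so sig = [2:1,1,2]
  P = {7,9}:  v_{7} + v_{9} = v_{2} + 2·v_{5}  so sig = [2:1,2]
  P = {0,3,9}:  v_{0} + v_{3} + v_{9} = 0  so sig = [3:]
  P = {0,1,9}:  v_{0} + v_{1} + v_{9} = v_{5}  so sig = [3:1]
  P = {0,2,9}:  v_{0} + v_{2} + v_{9} = v_{4} + v_{5}  so sig = [3:1,1]
  P = {0,1,2,5}:  v_{0} + v_{1} + v_{2} + v_{5} = v_{7}  so sig = [4:1]

Hence PRS(X_Σ) =
[[2:], [2:], [2:1], [2:1], [2:1], [2:1], [2:1,1], [2:1,1,1], [2:1,1,2], [2:1,1,2], [2:1,1,2], [2:1,2], [3:], [3:1], [3:1,1], [4:1]]


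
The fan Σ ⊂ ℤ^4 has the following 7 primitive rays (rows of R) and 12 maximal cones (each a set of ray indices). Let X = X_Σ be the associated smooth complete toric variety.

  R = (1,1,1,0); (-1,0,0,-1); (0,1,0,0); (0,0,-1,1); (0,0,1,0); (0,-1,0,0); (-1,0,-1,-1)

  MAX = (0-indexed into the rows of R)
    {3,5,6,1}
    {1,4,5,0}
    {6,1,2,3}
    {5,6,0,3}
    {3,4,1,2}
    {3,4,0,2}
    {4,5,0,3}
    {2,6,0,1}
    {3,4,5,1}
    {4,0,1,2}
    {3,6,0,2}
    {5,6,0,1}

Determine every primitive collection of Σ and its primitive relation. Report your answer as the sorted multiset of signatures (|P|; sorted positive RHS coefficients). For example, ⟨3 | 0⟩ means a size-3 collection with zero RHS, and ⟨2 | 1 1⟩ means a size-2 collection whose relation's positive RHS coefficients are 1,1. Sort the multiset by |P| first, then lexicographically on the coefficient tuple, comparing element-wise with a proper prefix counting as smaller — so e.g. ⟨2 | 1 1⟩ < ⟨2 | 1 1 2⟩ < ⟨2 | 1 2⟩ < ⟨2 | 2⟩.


|primitive collections| = 3. Relations:

  • {2,5}:  v_{2} + v_{5} = 0  ⇒ sig = ⟨2 | 0⟩
  • {4,6}:  v_{4} + v_{6} = v_{1}  ⇒ sig = ⟨2 | 1⟩
  • {0,1,3}:  v_{0} + v_{1} + v_{3} = v_{2}  ⇒ sig = ⟨3 | 1⟩

so the primitive-relation signature multiset is
{ ⟨2 | 0⟩,  ⟨2 | 1⟩,  ⟨3 | 1⟩ }


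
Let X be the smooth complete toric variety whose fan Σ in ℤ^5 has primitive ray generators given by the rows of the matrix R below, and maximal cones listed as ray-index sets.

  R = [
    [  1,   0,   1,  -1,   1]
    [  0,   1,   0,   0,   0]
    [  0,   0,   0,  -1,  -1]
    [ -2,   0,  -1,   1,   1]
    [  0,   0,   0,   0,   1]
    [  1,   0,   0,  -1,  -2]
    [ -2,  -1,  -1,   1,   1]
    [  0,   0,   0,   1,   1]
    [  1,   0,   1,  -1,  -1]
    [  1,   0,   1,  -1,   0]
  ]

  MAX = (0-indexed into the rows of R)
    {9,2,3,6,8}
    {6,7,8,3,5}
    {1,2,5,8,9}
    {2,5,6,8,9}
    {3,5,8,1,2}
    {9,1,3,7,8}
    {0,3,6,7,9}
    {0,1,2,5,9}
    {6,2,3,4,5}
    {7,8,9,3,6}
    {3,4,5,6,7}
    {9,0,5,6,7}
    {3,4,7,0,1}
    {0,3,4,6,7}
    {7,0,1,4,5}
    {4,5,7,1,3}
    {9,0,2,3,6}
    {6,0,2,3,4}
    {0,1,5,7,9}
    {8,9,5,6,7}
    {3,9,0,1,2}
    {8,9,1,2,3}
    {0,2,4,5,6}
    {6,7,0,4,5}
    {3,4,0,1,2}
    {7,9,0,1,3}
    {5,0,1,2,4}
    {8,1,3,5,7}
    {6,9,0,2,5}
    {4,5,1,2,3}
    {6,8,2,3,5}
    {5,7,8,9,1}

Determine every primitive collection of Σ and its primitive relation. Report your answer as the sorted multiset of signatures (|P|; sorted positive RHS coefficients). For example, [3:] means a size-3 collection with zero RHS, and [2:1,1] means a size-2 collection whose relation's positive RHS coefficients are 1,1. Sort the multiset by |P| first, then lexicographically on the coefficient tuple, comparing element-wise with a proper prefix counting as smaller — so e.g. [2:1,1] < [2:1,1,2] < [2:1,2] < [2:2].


7 minimal non-faces of Δ(Σ) (on 10 rays):

  P = {2,7}:  v_{2} + v_{7} = 0  ⇒ sig = [2:]
  P = {1,6}:  v_{1} + v_{6} = v_{3}  ⇒ sig = [2:1]
  P = {4,8}:  v_{4} + v_{8} = v_{9}  ⇒ sig = [2:1]
  P = {4,9}:  v_{4} + v_{9} = v_{0}  ⇒ sig = [2:1]
  P = {0,8}:  v_{0} + v_{8} = 2·v_{9}  ⇒ sig = [2:2]
  P = {3,5,9}:  v_{3} + v_{5} + v_{9} = v_{2}  ⇒ sig = [3:1]
  P = {0,3,5}:  v_{0} + v_{3} + v_{5} = v_{2} + v_{4}  ⇒ sig = [3:1,1]

Sorted signature multiset PRS(X):
    [2:]
    [2:1]
    [2:1]
    [2:1]
    [2:2]
    [3:1]
    [3:1,1]


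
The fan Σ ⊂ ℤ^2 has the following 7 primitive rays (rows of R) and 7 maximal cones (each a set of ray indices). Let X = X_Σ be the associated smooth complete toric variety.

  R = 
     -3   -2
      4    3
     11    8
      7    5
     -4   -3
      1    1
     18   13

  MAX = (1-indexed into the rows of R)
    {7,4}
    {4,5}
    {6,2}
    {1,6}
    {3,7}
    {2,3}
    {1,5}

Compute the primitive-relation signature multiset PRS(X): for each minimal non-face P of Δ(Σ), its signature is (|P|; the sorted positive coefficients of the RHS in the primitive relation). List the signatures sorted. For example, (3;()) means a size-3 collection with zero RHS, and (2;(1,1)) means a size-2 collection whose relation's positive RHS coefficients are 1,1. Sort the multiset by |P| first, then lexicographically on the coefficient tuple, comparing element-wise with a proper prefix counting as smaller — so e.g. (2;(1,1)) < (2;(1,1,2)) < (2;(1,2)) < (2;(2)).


Minimal non-faces — 14 found among 7 rays, 7 max cones:

  • {2,5}:  v_{2} + v_{5} = 0  →  sig = (2;())
  • {1,2}:  v_{1} + v_{2} = v_{6}  →  sig = (2;(1))
  • {1,4}:  v_{1} + v_{4} = v_{2}  →  sig = (2;(1))
  • {2,4}:  v_{2} + v_{4} = v_{3}  →  sig = (2;(1))
  • {3,4}:  v_{3} + v_{4} = v_{7}  →  sig = (2;(1))
  • {3,5}:  v_{3} + v_{5} = v_{4}  →  sig = (2;(1))
  • {5,6}:  v_{5} + v_{6} = v_{1}  →  sig = (2;(1))
  • {1,7}:  v_{1} + v_{7} = v_{2} + v_{3}  →  sig = (2;(1,1))
  • {6,7}:  v_{6} + v_{7} = 2·v_{2} + v_{3}  →  sig = (2;(1,2))
  • {1,3}:  v_{1} + v_{3} = 2·v_{2}  →  sig = (2;(2))
  • {2,7}:  v_{2} + v_{7} = 2·v_{3}  →  sig = (2;(2))
  • {4,6}:  v_{4} + v_{6} = 2·v_{2}  →  sig = (2;(2))
  • {5,7}:  v_{5} + v_{7} = 2·v_{4}  →  sig = (2;(2))
  • {3,6}:  v_{3} + v_{6} = 3·v_{2}  →  sig = (2;(3))

Sorted signature multiset PRS(X):
    |P|=2: 14 collections, coeffs (), (1), (1), (1), (1), (1), (1), (1,1), (1,2), (2), (2), (2), (2), (3)


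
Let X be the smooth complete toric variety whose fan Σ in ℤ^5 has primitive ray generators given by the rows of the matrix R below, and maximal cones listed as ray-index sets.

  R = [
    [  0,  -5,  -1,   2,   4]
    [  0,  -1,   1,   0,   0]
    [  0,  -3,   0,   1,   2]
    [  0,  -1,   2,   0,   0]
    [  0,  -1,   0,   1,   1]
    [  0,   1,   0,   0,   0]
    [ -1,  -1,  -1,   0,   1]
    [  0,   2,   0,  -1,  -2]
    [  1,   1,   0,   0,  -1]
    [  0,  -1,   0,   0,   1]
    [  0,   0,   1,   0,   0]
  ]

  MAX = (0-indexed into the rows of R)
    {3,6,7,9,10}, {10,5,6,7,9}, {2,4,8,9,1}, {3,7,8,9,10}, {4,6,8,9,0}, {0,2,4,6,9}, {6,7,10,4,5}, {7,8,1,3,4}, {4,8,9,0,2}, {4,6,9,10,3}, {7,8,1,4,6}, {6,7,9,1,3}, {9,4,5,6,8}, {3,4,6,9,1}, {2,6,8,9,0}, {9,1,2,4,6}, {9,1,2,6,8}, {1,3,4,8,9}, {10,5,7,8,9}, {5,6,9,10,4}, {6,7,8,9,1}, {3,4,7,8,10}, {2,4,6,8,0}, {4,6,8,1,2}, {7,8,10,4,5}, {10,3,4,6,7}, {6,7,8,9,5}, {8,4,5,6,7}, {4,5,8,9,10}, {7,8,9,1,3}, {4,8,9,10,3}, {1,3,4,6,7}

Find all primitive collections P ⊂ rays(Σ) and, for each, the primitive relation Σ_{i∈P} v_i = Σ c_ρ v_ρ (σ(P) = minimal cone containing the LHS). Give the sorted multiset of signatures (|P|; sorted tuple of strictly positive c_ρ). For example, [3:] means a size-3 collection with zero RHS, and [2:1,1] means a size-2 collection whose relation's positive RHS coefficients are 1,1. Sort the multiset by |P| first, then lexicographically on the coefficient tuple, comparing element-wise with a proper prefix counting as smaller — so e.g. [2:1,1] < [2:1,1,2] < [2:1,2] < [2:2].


17 collections generate NE(X_Σ); each relation:

  P={1,5}:  v_{1} + v_{5} = v_{10}  so sig = [2:1]
  P={1,10}:  v_{1} + v_{10} = v_{3}  so sig = [2:1]
  P={2,5}:  v_{2} + v_{5} = v_{4} + v_{9}  so sig = [2:1,1]
  P={0,7}:  v_{0} + v_{7} = v_{2} + v_{6} + v_{8}  so sig = [2:1,1,1]
  P={0,10}:  v_{0} + v_{10} = v_{2} + v_{4} + v_{9}  so sig = [2:1,1,1]
  P={2,7}:  v_{2} + v_{7} = v_{1} + v_{6} + v_{8}  so sig = [2:1,1,1]
  P={2,10}:  v_{2} + v_{10} = v_{1} + v_{4} + v_{9}  so sig = [2:1,1,1]
  P={0,3}:  v_{0} + v_{3} = v_{1} + v_{2} + v_{4} + v_{9}  so sig = [2:1,1,1,1]
  P={2,3}:  v_{2} + v_{3} = 2·v_{1} + v_{4} + v_{9}  so sig = [2:1,1,2]
  P={0,5}:  v_{0} + v_{5} = 2·v_{4} + v_{6} + v_{8} + 2·v_{9}  so sig = [2:1,1,2,2]
  P={0,1}:  v_{0} + v_{1} = 2·v_{2}  so sig = [2:2]
  P={3,5}:  v_{3} + v_{5} = 2·v_{10}  so sig = [2:2]
  P={4,7,9}:  v_{4} + v_{7} + v_{9} = 0  so sig = [3:]
  P={6,8,10}:  v_{6} + v_{8} + v_{10} = 0  so sig = [3:]
  P={3,6,8}:  v_{3} + v_{6} + v_{8} = v_{1}  so sig = [3:1]
  P={1,4,6,8,9}:  v_{1} + v_{4} + v_{6} + v_{8} + v_{9} = v_{2}  so sig = [5:1]
  P={2,4,6,8,9}:  v_{2} + v_{4} + v_{6} + v_{8} + v_{9} = v_{0}  so sig = [5:1]

Signatures (|P|; sorted positive RHS coefficients), sorted:
[[2:1], [2:1], [2:1,1], [2:1,1,1], [2:1,1,1], [2:1,1,1], [2:1,1,1], [2:1,1,1,1], [2:1,1,2], [2:1,1,2,2], [2:2], [2:2], [3:], [3:], [3:1], [5:1], [5:1]]


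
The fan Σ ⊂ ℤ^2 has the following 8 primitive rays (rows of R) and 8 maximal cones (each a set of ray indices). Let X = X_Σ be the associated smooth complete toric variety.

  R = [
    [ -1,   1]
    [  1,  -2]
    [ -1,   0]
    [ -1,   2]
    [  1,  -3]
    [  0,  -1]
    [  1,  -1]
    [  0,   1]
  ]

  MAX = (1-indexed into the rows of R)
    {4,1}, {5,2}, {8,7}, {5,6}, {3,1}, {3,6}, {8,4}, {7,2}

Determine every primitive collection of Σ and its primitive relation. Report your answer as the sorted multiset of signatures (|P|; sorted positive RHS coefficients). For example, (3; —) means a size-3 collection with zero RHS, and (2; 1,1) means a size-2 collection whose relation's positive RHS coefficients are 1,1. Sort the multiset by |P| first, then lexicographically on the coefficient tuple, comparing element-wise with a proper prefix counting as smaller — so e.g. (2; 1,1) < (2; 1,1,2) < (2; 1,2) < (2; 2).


Δ(Σ) — 8 vertices, 20 min non-faces:

  • {1,7}:  v_{1} + v_{7} = 0 — sig = (2; —)
  • {2,4}:  v_{2} + v_{4} = 0 — sig = (2; —)
  • {6,8}:  v_{6} + v_{8} = 0 — sig = (2; —)
  • {1,2}:  v_{1} + v_{2} = v_{6} — sig = (2; 1)
  • {1,6}:  v_{1} + v_{6} = v_{3} — sig = (2; 1)
  • {1,8}:  v_{1} + v_{8} = v_{4} — sig = (2; 1)
  • {2,6}:  v_{2} + v_{6} = v_{5} — sig = (2; 1)
  • {2,8}:  v_{2} + v_{8} = v_{7} — sig = (2; 1)
  • {3,7}:  v_{3} + v_{7} = v_{6} — sig = (2; 1)
  • {3,8}:  v_{3} + v_{8} = v_{1} — sig = (2; 1)
  • {4,5}:  v_{4} + v_{5} = v_{6} — sig = (2; 1)
  • {4,6}:  v_{4} + v_{6} = v_{1} — sig = (2; 1)
  • {4,7}:  v_{4} + v_{7} = v_{8} — sig = (2; 1)
  • {5,8}:  v_{5} + v_{8} = v_{2} — sig = (2; 1)
  • {6,7}:  v_{6} + v_{7} = v_{2} — sig = (2; 1)
  • {1,5}:  v_{1} + v_{5} = 2·v_{6} — sig = (2; 2)
  • {2,3}:  v_{2} + v_{3} = 2·v_{6} — sig = (2; 2)
  • {3,4}:  v_{3} + v_{4} = 2·v_{1} — sig = (2; 2)
  • {5,7}:  v_{5} + v_{7} = 2·v_{2} — sig = (2; 2)
  • {3,5}:  v_{3} + v_{5} = 3·v_{6} — sig = (2; 3)

Hence PRS(X_Σ) =
    |P|=2: 20 collections, coeffs (), (), (), (1), (1), (1), (1), (1), (1), (1), (1), (1), (1), (1), (1), (2), (2), (2), (2), (3)


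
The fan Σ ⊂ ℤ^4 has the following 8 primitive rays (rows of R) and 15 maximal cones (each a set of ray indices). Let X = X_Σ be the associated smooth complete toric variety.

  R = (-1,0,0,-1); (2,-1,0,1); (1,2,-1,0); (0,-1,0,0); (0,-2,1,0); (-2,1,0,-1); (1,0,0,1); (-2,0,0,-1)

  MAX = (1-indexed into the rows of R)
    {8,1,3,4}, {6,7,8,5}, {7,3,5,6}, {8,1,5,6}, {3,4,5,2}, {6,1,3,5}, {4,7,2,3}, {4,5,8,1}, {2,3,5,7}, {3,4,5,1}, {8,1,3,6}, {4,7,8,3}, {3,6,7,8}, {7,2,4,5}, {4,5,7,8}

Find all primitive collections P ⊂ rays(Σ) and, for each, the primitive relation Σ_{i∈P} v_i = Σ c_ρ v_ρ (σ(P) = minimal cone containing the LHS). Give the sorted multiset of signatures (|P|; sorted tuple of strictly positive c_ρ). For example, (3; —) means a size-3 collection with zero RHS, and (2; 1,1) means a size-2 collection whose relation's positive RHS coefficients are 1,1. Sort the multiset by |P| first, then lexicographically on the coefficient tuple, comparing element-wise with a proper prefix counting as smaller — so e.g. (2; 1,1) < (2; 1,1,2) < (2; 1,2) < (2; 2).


Minimal non-faces — 7 found among 8 rays, 15 max cones:

  {1,7}:  v_{1} + v_{7} = 0  →  sig = (2; —)
  {2,6}:  v_{2} + v_{6} = 0  →  sig = (2; —)
  {2,8}:  v_{2} + v_{8} = v_{4}  →  sig = (2; 1)
  {4,6}:  v_{4} + v_{6} = v_{8}  →  sig = (2; 1)
  {1,2}:  v_{1} + v_{2} = v_{3} + v_{4} + v_{5}  →  sig = (2; 1,1,1)
  {3,5,8}:  v_{3} + v_{5} + v_{8} = v_{1}  →  sig = (3; 1)
  {3,4,5,7}:  v_{3} + v_{4} + v_{5} + v_{7} = v_{2}  →  sig = (4; 1)

Hence PRS(X_Σ) =
    (2; —)
    (2; —)
    (2; 1)
    (2; 1)
    (2; 1,1,1)
    (3; 1)
    (4; 1)


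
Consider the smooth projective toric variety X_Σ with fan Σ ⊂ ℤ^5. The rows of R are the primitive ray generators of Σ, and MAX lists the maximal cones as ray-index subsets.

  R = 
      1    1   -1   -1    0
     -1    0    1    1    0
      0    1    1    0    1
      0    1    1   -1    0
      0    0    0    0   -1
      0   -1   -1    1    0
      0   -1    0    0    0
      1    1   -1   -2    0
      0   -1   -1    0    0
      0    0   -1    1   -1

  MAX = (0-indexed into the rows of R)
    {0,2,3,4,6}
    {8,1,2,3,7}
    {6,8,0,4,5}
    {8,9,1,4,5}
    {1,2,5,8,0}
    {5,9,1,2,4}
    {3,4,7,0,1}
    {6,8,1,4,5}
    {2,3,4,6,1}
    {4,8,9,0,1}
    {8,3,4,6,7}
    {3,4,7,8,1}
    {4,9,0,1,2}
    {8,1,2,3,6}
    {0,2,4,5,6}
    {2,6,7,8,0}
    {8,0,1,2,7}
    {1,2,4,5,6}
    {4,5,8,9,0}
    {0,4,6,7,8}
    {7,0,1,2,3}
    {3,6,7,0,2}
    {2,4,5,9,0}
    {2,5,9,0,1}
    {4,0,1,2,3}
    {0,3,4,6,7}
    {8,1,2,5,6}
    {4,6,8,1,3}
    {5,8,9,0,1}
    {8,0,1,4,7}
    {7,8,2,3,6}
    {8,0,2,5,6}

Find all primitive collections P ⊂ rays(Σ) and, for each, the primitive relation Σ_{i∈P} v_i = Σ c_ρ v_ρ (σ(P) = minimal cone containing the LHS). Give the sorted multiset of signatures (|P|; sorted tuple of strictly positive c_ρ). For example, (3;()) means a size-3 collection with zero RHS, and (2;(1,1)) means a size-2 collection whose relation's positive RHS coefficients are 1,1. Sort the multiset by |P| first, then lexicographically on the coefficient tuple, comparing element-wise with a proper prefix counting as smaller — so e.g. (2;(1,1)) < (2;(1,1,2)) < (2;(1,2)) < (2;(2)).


12 minimal non-faces of Δ(Σ) (on 10 rays):

  P = {3,5}:  v_{3} + v_{5} = 0 — sig = (2;())
  P = {5,7}:  v_{5} + v_{7} = v_{0} + v_{8} — sig = (2;(1,1))
  P = {6,9}:  v_{6} + v_{9} = v_{4} + v_{5} — sig = (2;(1,1))
  P = {3,9}:  v_{3} + v_{9} = v_{0} + v_{1} + v_{4} — sig = (2;(1,1,1))
  P = {7,9}:  v_{7} + v_{9} = 2·v_{0} + v_{1} + v_{4} + v_{8} — sig = (2;(1,1,1,2))
  P = {0,1,6}:  v_{0} + v_{1} + v_{6} = 0 — sig = (3;())
  P = {2,4,8}:  v_{2} + v_{4} + v_{8} = 0 — sig = (3;())
  P = {0,3,8}:  v_{0} + v_{3} + v_{8} = v_{7} — sig = (3;(1))
  P = {1,6,7}:  v_{1} + v_{6} + v_{7} = v_{3} + v_{8} — sig = (3;(1,1))
  P = {2,4,7}:  v_{2} + v_{4} + v_{7} = v_{0} + v_{3} — sig = (3;(1,1))
  P = {2,8,9}:  v_{2} + v_{8} + v_{9} = v_{0} + v_{1} + v_{5} — sig = (3;(1,1,1))
  P = {0,1,4,5}:  v_{0} + v_{1} + v_{4} + v_{5} = v_{9} — sig = (4;(1))

Sorted signature multiset PRS(X):
    (2;())
    (2;(1,1))
    (2;(1,1))
    (2;(1,1,1))
    (2;(1,1,1,2))
    (3;())
    (3;())
    (3;(1))
    (3;(1,1))
    (3;(1,1))
    (3;(1,1,1))
    (4;(1))


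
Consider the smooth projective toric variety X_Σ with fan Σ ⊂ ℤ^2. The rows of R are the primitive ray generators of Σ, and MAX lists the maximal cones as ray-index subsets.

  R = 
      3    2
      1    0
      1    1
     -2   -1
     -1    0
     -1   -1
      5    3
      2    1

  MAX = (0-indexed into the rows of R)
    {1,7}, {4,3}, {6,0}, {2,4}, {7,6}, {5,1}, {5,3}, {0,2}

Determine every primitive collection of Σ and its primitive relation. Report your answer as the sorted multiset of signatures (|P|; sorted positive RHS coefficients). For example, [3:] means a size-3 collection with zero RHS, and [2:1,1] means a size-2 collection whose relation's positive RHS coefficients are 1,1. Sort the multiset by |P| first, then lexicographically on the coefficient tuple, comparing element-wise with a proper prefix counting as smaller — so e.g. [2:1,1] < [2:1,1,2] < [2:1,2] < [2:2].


Σ has 20 primitive collections:

  {1,4}:  v_{1} + v_{4} = 0  →  sig = [2:]
  {2,5}:  v_{2} + v_{5} = 0  →  sig = [2:]
  {3,7}:  v_{3} + v_{7} = 0  →  sig = [2:]
  {0,3}:  v_{0} + v_{3} = v_{2}  →  sig = [2:1]
  {0,5}:  v_{0} + v_{5} = v_{7}  →  sig = [2:1]
  {0,7}:  v_{0} + v_{7} = v_{6}  →  sig = [2:1]
  {1,2}:  v_{1} + v_{2} = v_{7}  →  sig = [2:1]
  {1,3}:  v_{1} + v_{3} = v_{5}  →  sig = [2:1]
  {2,3}:  v_{2} + v_{3} = v_{4}  →  sig = [2:1]
  {2,7}:  v_{2} + v_{7} = v_{0}  →  sig = [2:1]
  {3,6}:  v_{3} + v_{6} = v_{0}  →  sig = [2:1]
  {4,5}:  v_{4} + v_{5} = v_{3}  →  sig = [2:1]
  {4,7}:  v_{4} + v_{7} = v_{2}  →  sig = [2:1]
  {5,7}:  v_{5} + v_{7} = v_{1}  →  sig = [2:1]
  {4,6}:  v_{4} + v_{6} = v_{0} + v_{2}  →  sig = [2:1,1]
  {0,1}:  v_{0} + v_{1} = 2·v_{7}  →  sig = [2:2]
  {0,4}:  v_{0} + v_{4} = 2·v_{2}  →  sig = [2:2]
  {2,6}:  v_{2} + v_{6} = 2·v_{0}  →  sig = [2:2]
  {5,6}:  v_{5} + v_{6} = 2·v_{7}  →  sig = [2:2]
  {1,6}:  v_{1} + v_{6} = 3·v_{7}  →  sig = [2:3]

Hence PRS(X_Σ) =
[[2:], [2:], [2:], [2:1], [2:1], [2:1], [2:1], [2:1], [2:1], [2:1], [2:1], [2:1], [2:1], [2:1], [2:1,1], [2:2], [2:2], [2:2], [2:2], [2:3]]


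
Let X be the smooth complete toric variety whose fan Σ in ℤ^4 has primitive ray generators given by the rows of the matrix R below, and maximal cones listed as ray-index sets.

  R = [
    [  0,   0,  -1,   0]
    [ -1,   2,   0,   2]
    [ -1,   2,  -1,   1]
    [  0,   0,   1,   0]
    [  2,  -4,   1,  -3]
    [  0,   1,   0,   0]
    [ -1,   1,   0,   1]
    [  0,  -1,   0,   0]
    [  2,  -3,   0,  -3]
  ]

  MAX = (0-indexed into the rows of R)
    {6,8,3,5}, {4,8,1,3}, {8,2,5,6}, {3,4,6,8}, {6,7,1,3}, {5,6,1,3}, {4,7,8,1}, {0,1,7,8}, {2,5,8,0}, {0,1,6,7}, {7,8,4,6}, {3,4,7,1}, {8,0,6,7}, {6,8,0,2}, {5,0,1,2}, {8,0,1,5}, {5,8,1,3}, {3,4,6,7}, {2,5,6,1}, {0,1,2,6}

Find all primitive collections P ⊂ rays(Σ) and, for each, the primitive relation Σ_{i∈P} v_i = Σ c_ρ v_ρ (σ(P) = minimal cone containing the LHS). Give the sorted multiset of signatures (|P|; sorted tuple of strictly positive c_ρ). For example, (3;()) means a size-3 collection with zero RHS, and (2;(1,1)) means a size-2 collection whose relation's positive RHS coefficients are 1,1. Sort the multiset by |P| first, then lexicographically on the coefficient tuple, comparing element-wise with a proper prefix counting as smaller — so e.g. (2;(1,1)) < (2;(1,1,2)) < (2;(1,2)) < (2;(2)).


|primitive collections| = 12. Relations:

  P = {0,3}:  v_{0} + v_{3} = 0 — sig = (2;())
  P = {5,7}:  v_{5} + v_{7} = 0 — sig = (2;())
  P = {0,4}:  v_{0} + v_{4} = v_{7} + v_{8} — sig = (2;(1,1))
  P = {2,3}:  v_{2} + v_{3} = v_{5} + v_{6} — sig = (2;(1,1))
  P = {2,4}:  v_{2} + v_{4} = v_{6} + v_{8} — sig = (2;(1,1))
  P = {2,7}:  v_{2} + v_{7} = v_{0} + v_{6} — sig = (2;(1,1))
  P = {4,5}:  v_{4} + v_{5} = v_{3} + v_{8} — sig = (2;(1,1))
  P = {1,6,8}:  v_{1} + v_{6} + v_{8} = 0 — sig = (3;())
  P = {0,5,6}:  v_{0} + v_{5} + v_{6} = v_{2} — sig = (3;(1))
  P = {3,7,8}:  v_{3} + v_{7} + v_{8} = v_{4} — sig = (3;(1))
  P = {1,2,8}:  v_{1} + v_{2} + v_{8} = v_{0} + v_{5} — sig = (3;(1,1))
  P = {1,4,6}:  v_{1} + v_{4} + v_{6} = v_{3} + v_{7} — sig = (3;(1,1))

Hence PRS(X_Σ) =
{ (2;()) ×2,  (2;(1,1)) ×5,  (3;()),  (3;(1)) ×2,  (3;(1,1)) ×2 }


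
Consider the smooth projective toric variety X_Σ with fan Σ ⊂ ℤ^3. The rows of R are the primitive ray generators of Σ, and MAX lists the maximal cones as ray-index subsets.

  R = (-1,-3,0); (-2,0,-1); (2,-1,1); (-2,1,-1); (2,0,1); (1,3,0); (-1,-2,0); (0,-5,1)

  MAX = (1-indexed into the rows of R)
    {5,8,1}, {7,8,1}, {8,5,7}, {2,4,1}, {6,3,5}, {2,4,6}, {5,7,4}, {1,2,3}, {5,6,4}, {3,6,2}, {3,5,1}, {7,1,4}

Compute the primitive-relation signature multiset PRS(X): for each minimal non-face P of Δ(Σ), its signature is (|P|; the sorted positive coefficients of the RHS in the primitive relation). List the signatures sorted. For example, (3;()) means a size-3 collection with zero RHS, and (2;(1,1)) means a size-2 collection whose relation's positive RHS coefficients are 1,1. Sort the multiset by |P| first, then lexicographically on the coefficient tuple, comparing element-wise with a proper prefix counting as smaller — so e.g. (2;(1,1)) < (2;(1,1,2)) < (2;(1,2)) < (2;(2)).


The 12 primitive collections of Σ (r=8, n=3):

  P={1,6}:  v_{1} + v_{6} = 0  so sig = (2;())
  P={2,5}:  v_{2} + v_{5} = 0  so sig = (2;())
  P={3,4}:  v_{3} + v_{4} = 0  so sig = (2;())
  P={2,7}:  v_{2} + v_{7} = v_{1} + v_{4}  so sig = (2;(1,1))
  P={2,8}:  v_{2} + v_{8} = v_{1} + v_{7}  so sig = (2;(1,1))
  P={3,7}:  v_{3} + v_{7} = v_{1} + v_{5}  so sig = (2;(1,1))
  P={6,7}:  v_{6} + v_{7} = v_{4} + v_{5}  so sig = (2;(1,1))
  P={6,8}:  v_{6} + v_{8} = v_{5} + v_{7}  so sig = (2;(1,1))
  P={4,8}:  v_{4} + v_{8} = 2·v_{7}  so sig = (2;(2))
  P={3,8}:  v_{3} + v_{8} = 2·v_{1} + 2·v_{5}  so sig = (2;(2,2))
  P={1,4,5}:  v_{1} + v_{4} + v_{5} = v_{7}  so sig = (3;(1))
  P={1,5,7}:  v_{1} + v_{5} + v_{7} = v_{8}  so sig = (3;(1))

Hence PRS(X_Σ) =
    |P|=2: 10 collections, coeffs (), (), (), (1,1), (1,1), (1,1), (1,1), (1,1), (2), (2,2)
    |P|=3: 2 collections, coeffs (1), (1)


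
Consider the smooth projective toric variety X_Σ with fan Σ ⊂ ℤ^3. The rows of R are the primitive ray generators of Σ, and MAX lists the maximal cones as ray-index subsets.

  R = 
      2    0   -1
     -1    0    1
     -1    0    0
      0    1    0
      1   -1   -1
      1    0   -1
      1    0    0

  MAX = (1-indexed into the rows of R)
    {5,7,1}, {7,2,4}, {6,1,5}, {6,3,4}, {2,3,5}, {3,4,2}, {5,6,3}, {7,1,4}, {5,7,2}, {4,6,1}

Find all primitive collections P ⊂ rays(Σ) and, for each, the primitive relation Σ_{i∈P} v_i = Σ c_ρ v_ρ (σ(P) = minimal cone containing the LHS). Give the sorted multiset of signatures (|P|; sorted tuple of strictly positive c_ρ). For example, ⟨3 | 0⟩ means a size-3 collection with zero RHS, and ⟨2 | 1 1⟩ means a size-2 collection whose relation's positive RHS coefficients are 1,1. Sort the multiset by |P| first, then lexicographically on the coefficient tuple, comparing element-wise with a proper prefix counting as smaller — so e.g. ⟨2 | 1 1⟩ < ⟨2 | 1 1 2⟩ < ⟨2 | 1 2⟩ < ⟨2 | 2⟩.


The 6 primitive collections of Σ (r=7, n=3):

  P={2,6}:  v_{2} + v_{6} = 0  ⟹  sig = ⟨2 | 0⟩
  P={3,7}:  v_{3} + v_{7} = 0  ⟹  sig = ⟨2 | 0⟩
  P={1,2}:  v_{1} + v_{2} = v_{7}  ⟹  sig = ⟨2 | 1⟩
  P={1,3}:  v_{1} + v_{3} = v_{6}  ⟹  sig = ⟨2 | 1⟩
  P={4,5}:  v_{4} + v_{5} = v_{6}  ⟹  sig = ⟨2 | 1⟩
  P={6,7}:  v_{6} + v_{7} = v_{1}  ⟹  sig = ⟨2 | 1⟩

Hence PRS(X_Σ) =
[⟨2 | 0⟩, ⟨2 | 0⟩, ⟨2 | 1⟩, ⟨2 | 1⟩, ⟨2 | 1⟩, ⟨2 | 1⟩]


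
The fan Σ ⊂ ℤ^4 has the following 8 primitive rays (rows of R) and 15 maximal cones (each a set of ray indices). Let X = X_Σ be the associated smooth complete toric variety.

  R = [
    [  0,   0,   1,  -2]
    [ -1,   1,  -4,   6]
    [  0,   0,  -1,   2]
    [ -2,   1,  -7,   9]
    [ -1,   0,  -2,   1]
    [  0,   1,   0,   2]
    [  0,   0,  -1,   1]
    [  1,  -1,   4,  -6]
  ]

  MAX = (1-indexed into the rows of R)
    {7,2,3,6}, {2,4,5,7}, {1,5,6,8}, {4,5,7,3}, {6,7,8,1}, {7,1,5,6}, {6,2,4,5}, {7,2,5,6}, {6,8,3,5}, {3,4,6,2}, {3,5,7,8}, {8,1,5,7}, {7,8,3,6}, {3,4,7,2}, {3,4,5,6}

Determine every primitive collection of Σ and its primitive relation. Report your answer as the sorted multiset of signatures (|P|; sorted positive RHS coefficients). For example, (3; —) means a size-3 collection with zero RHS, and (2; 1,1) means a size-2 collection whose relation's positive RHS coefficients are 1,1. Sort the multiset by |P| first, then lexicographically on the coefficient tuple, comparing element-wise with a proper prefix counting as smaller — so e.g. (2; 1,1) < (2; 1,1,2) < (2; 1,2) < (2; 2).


Primitive collections (9):

  P={1,3}:  v_{1} + v_{3} = 0  ⟹  sig = (2; —)
  P={2,8}:  v_{2} + v_{8} = 0  ⟹  sig = (2; —)
  P={1,4}:  v_{1} + v_{4} = v_{2} + v_{5}  ⟹  sig = (2; 1,1)
  P={4,8}:  v_{4} + v_{8} = v_{3} + v_{5}  ⟹  sig = (2; 1,1)
  P={1,2}:  v_{1} + v_{2} = v_{5} + v_{6} + v_{7}  ⟹  sig = (2; 1,1,1)
  P={2,3,5}:  v_{2} + v_{3} + v_{5} = v_{4}  ⟹  sig = (3; 1)
  P={4,6,7}:  v_{4} + v_{6} + v_{7} = 2·v_{2}  ⟹  sig = (3; 2)
  P={3,5,6,7}:  v_{3} + v_{5} + v_{6} + v_{7} = v_{2}  ⟹  sig = (4; 1)
  P={5,6,7,8}:  v_{5} + v_{6} + v_{7} + v_{8} = v_{1}  ⟹  sig = (4; 1)

so the primitive-relation signature multiset is
    (2; —)
    (2; —)
    (2; 1,1)
    (2; 1,1)
    (2; 1,1,1)
    (3; 1)
    (3; 2)
    (4; 1)
    (4; 1)


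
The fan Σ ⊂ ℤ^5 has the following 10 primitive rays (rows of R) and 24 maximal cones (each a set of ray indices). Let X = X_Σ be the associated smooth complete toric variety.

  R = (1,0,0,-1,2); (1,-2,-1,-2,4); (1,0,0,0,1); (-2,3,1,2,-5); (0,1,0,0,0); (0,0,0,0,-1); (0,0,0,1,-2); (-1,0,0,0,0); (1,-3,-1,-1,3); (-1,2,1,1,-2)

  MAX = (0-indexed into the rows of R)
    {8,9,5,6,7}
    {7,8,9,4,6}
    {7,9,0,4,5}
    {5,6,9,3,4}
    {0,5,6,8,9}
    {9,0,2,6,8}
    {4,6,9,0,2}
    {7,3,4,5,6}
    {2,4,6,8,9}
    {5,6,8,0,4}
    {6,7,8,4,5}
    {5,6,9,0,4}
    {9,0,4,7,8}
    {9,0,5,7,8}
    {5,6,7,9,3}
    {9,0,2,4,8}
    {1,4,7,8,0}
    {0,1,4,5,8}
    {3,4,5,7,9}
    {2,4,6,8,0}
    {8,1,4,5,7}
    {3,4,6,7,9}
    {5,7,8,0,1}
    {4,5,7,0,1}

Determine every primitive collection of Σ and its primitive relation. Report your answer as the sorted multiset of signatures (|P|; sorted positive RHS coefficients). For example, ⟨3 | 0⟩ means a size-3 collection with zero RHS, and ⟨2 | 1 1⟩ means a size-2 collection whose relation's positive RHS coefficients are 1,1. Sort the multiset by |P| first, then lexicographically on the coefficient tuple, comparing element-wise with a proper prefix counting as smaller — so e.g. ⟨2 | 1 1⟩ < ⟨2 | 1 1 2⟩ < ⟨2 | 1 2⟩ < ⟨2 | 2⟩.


|primitive collections| = 14. Relations:

  P={1,9}:  v_{1} + v_{9} = v_{0} + v_{7}  ⇒ sig = ⟨2 | 1 1⟩
  P={2,5}:  v_{2} + v_{5} = v_{0} + v_{6}  ⇒ sig = ⟨2 | 1 1⟩
  P={3,8}:  v_{3} + v_{8} = v_{6} + v_{7}  ⇒ sig = ⟨2 | 1 1⟩
  P={0,3}:  v_{0} + v_{3} = v_{4} + v_{5} + v_{9}  ⇒ sig = ⟨2 | 1 1 1⟩
  P={1,2}:  v_{1} + v_{2} = v_{0} + v_{4} + v_{8}  ⇒ sig = ⟨2 | 1 1 1⟩
  P={1,3}:  v_{1} + v_{3} = v_{4} + v_{5} + v_{7}  ⇒ sig = ⟨2 | 1 1 1⟩
  P={1,6}:  v_{1} + v_{6} = v_{4} + v_{5} + v_{8}  ⇒ sig = ⟨2 | 1 1 1⟩
  P={2,3}:  v_{2} + v_{3} = v_{4} + v_{6} + v_{9}  ⇒ sig = ⟨2 | 1 1 1⟩
  P={2,7}:  v_{2} + v_{7} = v_{4} + v_{8} + v_{9}  ⇒ sig = ⟨2 | 1 1 1⟩
  P={0,6,7}:  v_{0} + v_{6} + v_{7} = 0  ⇒ sig = ⟨3 | 0⟩
  P={4,5,8,9}:  v_{4} + v_{5} + v_{8} + v_{9} = 0  ⇒ sig = ⟨4 | 0⟩
  P={0,4,5,7,8}:  v_{0} + v_{4} + v_{5} + v_{7} + v_{8} = v_{1}  ⇒ sig = ⟨5 | 1⟩
  P={0,4,6,8,9}:  v_{0} + v_{4} + v_{6} + v_{8} + v_{9} = v_{2}  ⇒ sig = ⟨5 | 1⟩
  P={4,5,6,7,9}:  v_{4} + v_{5} + v_{6} + v_{7} + v_{9} = v_{3}  ⇒ sig = ⟨5 | 1⟩

Signatures (|P|; sorted positive RHS coefficients), sorted:
[⟨2 | 1 1⟩, ⟨2 | 1 1⟩, ⟨2 | 1 1⟩, ⟨2 | 1 1 1⟩, ⟨2 | 1 1 1⟩, ⟨2 | 1 1 1⟩, ⟨2 | 1 1 1⟩, ⟨2 | 1 1 1⟩, ⟨2 | 1 1 1⟩, ⟨3 | 0⟩, ⟨4 | 0⟩, ⟨5 | 1⟩, ⟨5 | 1⟩, ⟨5 | 1⟩]


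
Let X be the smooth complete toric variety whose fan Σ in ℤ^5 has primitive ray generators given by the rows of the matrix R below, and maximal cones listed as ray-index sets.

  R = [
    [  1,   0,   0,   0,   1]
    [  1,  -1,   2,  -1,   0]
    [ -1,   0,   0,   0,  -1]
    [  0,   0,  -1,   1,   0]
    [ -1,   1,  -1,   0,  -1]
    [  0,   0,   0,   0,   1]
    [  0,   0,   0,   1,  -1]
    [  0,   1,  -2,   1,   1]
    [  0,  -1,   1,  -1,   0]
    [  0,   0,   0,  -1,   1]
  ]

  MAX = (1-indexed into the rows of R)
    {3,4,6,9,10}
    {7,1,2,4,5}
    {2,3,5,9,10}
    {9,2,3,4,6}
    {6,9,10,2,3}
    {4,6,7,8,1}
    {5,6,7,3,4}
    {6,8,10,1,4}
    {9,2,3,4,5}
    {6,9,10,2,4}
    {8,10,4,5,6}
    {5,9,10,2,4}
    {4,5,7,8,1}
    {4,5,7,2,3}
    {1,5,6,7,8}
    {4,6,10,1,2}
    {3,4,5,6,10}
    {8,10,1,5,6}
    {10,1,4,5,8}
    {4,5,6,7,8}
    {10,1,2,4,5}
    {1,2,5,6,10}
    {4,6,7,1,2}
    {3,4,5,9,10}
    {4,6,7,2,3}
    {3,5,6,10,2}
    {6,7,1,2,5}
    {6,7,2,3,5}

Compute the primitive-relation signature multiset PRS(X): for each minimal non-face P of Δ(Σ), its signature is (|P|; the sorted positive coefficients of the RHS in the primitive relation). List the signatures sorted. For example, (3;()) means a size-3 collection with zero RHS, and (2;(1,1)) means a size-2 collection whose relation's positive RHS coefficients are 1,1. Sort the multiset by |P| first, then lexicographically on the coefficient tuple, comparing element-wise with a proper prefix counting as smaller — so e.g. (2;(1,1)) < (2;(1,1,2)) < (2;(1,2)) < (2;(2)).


11 collections generate NE(X_Σ); each relation:

  {1,3}:  v_{1} + v_{3} = 0 ; sig = (2;())
  {7,10}:  v_{7} + v_{10} = 0 ; sig = (2;())
  {2,8}:  v_{2} + v_{8} = v_{1} ; sig = (2;(1))
  {8,9}:  v_{8} + v_{9} = v_{4} + v_{10} ; sig = (2;(1,1))
  {1,9}:  v_{1} + v_{9} = v_{2} + v_{4} + v_{10} ; sig = (2;(1,1,1))
  {3,8}:  v_{3} + v_{8} = v_{4} + v_{5} + v_{6} ; sig = (2;(1,1,1))
  {7,9}:  v_{7} + v_{9} = v_{2} + v_{3} + v_{4} ; sig = (2;(1,1,1))
  {5,6,9}:  v_{5} + v_{6} + v_{9} = v_{3} + v_{10} ; sig = (3;(1,1))
  {2,4,5,6}:  v_{2} + v_{4} + v_{5} + v_{6} = 0 ; sig = (4;())
  {1,4,5,6}:  v_{1} + v_{4} + v_{5} + v_{6} = v_{8} ; sig = (4;(1))
  {2,3,4,10}:  v_{2} + v_{3} + v_{4} + v_{10} = v_{9} ; sig = (4;(1))

Signatures (|P|; sorted positive RHS coefficients), sorted:
{ (2;()) ×2,  (2;(1)),  (2;(1,1)),  (2;(1,1,1)) ×3,  (3;(1,1)),  (4;()),  (4;(1)) ×2 }


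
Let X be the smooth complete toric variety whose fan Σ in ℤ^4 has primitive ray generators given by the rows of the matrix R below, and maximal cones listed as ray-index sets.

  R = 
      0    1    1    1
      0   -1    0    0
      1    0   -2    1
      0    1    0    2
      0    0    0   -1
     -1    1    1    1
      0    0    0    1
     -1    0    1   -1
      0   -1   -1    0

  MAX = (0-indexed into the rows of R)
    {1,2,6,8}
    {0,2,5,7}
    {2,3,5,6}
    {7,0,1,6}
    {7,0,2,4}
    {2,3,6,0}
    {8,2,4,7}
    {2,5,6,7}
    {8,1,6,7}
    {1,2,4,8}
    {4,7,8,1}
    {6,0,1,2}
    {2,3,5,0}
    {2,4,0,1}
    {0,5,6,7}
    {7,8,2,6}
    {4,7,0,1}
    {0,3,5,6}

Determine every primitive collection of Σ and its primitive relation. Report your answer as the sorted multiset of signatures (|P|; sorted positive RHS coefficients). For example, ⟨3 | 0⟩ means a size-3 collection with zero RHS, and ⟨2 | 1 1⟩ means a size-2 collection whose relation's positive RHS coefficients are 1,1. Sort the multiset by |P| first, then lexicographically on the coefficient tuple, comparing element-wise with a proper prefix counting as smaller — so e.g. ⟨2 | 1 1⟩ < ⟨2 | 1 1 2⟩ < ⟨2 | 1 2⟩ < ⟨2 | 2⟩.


12 minimal non-faces of Δ(Σ) (on 9 rays):

  P = {4,6}:  v_{4} + v_{6} = 0  ⇒ sig = ⟨2 | 0⟩
  P = {0,8}:  v_{0} + v_{8} = v_{6}  ⇒ sig = ⟨2 | 1⟩
  P = {3,7}:  v_{3} + v_{7} = v_{5}  ⇒ sig = ⟨2 | 1⟩
  P = {3,4}:  v_{3} + v_{4} = v_{0} + v_{2} + v_{7}  ⇒ sig = ⟨2 | 1 1 1⟩
  P = {3,8}:  v_{3} + v_{8} = v_{2} + 2·v_{6} + v_{7}  ⇒ sig = ⟨2 | 1 1 2⟩
  P = {4,5}:  v_{4} + v_{5} = v_{0} + v_{2} + 2·v_{7}  ⇒ sig = ⟨2 | 1 1 2⟩
  P = {1,5}:  v_{1} + v_{5} = 2·v_{6} + v_{7}  ⇒ sig = ⟨2 | 1 2⟩
  P = {5,8}:  v_{5} + v_{8} = v_{2} + 2·v_{6} + 2·v_{7}  ⇒ sig = ⟨2 | 1 2 2⟩
  P = {1,3}:  v_{1} + v_{3} = 2·v_{6}  ⇒ sig = ⟨2 | 2⟩
  P = {1,2,7}:  v_{1} + v_{2} + v_{7} = v_{8}  ⇒ sig = ⟨3 | 1⟩
  P = {0,2,6,7}:  v_{0} + v_{2} + v_{6} + v_{7} = v_{3}  ⇒ sig = ⟨4 | 1⟩
  P = {0,2,5,6}:  v_{0} + v_{2} + v_{5} + v_{6} = 2·v_{3}  ⇒ sig = ⟨4 | 2⟩

so the primitive-relation signature multiset is
    ⟨2 | 0⟩
    ⟨2 | 1⟩
    ⟨2 | 1⟩
    ⟨2 | 1 1 1⟩
    ⟨2 | 1 1 2⟩
    ⟨2 | 1 1 2⟩
    ⟨2 | 1 2⟩
    ⟨2 | 1 2 2⟩
    ⟨2 | 2⟩
    ⟨3 | 1⟩
    ⟨4 | 1⟩
    ⟨4 | 2⟩


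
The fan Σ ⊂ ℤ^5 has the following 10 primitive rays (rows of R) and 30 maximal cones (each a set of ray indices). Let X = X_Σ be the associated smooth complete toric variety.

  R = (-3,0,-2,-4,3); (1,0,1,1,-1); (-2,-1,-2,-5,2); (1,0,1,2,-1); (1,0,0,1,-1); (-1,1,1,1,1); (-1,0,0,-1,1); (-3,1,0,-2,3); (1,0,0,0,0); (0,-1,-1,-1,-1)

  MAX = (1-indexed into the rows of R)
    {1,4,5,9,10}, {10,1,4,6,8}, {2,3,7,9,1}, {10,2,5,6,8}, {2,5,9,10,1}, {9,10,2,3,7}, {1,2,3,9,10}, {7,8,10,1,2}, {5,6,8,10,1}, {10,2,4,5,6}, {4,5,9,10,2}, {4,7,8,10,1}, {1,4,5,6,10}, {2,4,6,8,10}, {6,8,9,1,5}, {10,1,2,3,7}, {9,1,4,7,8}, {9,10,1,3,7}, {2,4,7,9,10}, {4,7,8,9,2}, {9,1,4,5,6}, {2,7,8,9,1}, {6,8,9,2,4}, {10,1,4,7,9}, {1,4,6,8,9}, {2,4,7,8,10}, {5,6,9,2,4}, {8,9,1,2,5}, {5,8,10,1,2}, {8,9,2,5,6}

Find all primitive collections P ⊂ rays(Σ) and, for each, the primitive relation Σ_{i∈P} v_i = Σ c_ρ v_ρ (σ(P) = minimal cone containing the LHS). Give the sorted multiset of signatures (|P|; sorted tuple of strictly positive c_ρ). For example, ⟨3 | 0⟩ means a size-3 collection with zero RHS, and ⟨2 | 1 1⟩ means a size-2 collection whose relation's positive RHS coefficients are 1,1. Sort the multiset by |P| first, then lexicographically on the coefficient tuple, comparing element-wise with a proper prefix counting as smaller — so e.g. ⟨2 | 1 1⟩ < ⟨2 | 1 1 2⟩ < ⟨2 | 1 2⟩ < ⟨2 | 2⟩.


12 collections generate NE(X_Σ); each relation:

  {5,7}:  v_{5} + v_{7} = 0  so sig = ⟨2 | 0⟩
  {6,7}:  v_{6} + v_{7} = v_{4} + v_{8}  so sig = ⟨2 | 1 1⟩
  {3,6}:  v_{3} + v_{6} = v_{1} + v_{2} + v_{7}  so sig = ⟨2 | 1 1 1⟩
  {3,5}:  v_{3} + v_{5} = v_{1} + v_{2} + v_{9} + v_{10}  so sig = ⟨2 | 1 1 1 1⟩
  {3,4}:  v_{3} + v_{4} = 2·v_{7} + v_{9} + v_{10}  so sig = ⟨2 | 1 1 2⟩
  {3,8}:  v_{3} + v_{8} = 2·v_{1} + 2·v_{2} + v_{7}  so sig = ⟨2 | 1 2 2⟩
  {6,9,10}:  v_{6} + v_{9} + v_{10} = 0  so sig = ⟨3 | 0⟩
  {1,2,4}:  v_{1} + v_{2} + v_{4} = v_{7}  so sig = ⟨3 | 1⟩
  {1,2,6}:  v_{1} + v_{2} + v_{6} = v_{8}  so sig = ⟨3 | 1⟩
  {4,5,8}:  v_{4} + v_{5} + v_{8} = v_{6}  so sig = ⟨3 | 1⟩
  {8,9,10}:  v_{8} + v_{9} + v_{10} = v_{1} + v_{2}  so sig = ⟨3 | 1 1⟩
  {1,2,7,9,10}:  v_{1} + v_{2} + v_{7} + v_{9} + v_{10} = v_{3}  so sig = ⟨5 | 1⟩

Hence PRS(X_Σ) =
{ ⟨2 | 0⟩,  ⟨2 | 1 1⟩,  ⟨2 | 1 1 1⟩,  ⟨2 | 1 1 1 1⟩,  ⟨2 | 1 1 2⟩,  ⟨2 | 1 2 2⟩,  ⟨3 | 0⟩,  ⟨3 | 1⟩ ×3,  ⟨3 | 1 1⟩,  ⟨5 | 1⟩ }
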